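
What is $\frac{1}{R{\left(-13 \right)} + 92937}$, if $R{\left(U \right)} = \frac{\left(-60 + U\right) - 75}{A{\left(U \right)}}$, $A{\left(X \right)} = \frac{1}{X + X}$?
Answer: $\frac{1}{96785} \approx 1.0332 \cdot 10^{-5}$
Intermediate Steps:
$A{\left(X \right)} = \frac{1}{2 X}$
$R{\left(U \right)} = 2 U \left(-135 + U\right)$ ($R{\left(U \right)} = \frac{\left(-60 + U\right) - 75}{\frac{1}{2} \frac{1}{U}} = \left(-135 + U\right) 2 U = 2 U \left(-135 + U\right)$)
$\frac{1}{R{\left(-13 \right)} + 92937} = \frac{1}{2 \left(-13\right) \left(-135 - 13\right) + 92937} = \frac{1}{2 \left(-13\right) \left(-148\right) + 92937} = \frac{1}{3848 + 92937} = \frac{1}{96785}$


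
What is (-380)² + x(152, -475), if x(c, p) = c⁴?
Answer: 533939216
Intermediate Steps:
(-380)² + x(152, -475) = (-380)² + 152⁴ = 144400 + 533794816 = 533939216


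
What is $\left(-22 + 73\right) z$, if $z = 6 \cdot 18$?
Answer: $5508$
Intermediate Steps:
$z = 108$
$\left(-22 + 73\right) z = \left(-22 + 73\right) 108 = 51 \cdot 108 = 5508$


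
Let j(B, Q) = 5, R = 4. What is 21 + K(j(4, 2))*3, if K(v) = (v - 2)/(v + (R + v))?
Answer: 303/14 ≈ 21.643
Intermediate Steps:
K(v) = (-2 + v)/(4 + 2*v) (K(v) = (v - 2)/(v + (4 + v)) = (-2 + v)/(4 + 2*v))
21 + K(j(4, 2))*3 = 21 + ((-2 + 5)/(2*(2 + 5)))*3 = 21 + ((1/2)*3/7)*3 = 21 + ((1/2)*(1/7)*3)*3 = 21 + (3/14)*3 = 21 + 9/14 = 303/14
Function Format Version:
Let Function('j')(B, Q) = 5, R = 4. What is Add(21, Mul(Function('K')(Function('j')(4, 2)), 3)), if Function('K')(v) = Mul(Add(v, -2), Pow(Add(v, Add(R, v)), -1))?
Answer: Rational(303, 14) ≈ 21.643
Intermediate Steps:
Function('K')(v) = Mul(Pow(Add(4, Mul(2, v)), -1), Add(-2, v)) (Function('K')(v) = Mul(Add(v, -2), Pow(Add(v, Add(4, v)), -1)) = Mul(Add(-2, v), Pow(Add(4, Mul(2, v)), -1)) = Mul(Pow(Add(4, Mul(2, v)), -1), Add(-2, v)))
Add(21, Mul(Function('K')(Function('j')(4, 2)), 3)) = Add(21, Mul(Mul(Rational(1, 2), Pow(Add(2, 5), -1), Add(-2, 5)), 3)) = Add(21, Mul(Mul(Rational(1, 2), Pow(7, -1), 3), 3)) = Add(21, Mul(Mul(Rational(1, 2), Rational(1, 7), 3), 3)) = Add(21, Mul(Rational(3, 14), 3)) = Add(21, Rational(9, 14)) = Rational(303, 14)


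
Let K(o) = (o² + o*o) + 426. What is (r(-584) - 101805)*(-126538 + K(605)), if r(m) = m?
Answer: -62041385882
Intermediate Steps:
K(o) = 426 + 2*o² (K(o) = (o² + o²) + 426 = 2*o² + 426 = 426 + 2*o²)
(r(-584) - 101805)*(-126538 + K(605)) = (-584 - 101805)*(-126538 + (426 + 2*605²)) = -102389*(-126538 + (426 + 2*366025)) = -102389*(-126538 + (426 + 732050)) = -102389*(-126538 + 732476) = -102389*605938 = -62041385882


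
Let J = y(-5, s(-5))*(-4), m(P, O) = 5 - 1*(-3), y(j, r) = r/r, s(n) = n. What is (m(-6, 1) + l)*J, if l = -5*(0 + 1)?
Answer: -12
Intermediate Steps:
y(j, r) = 1
m(P, O) = 8 (m(P, O) = 5 + 3 = 8)
l = -5 (l = -5*1 = -5)
J = -4 (J = 1*(-4) = -4)
(m(-6, 1) + l)*J = (8 - 5)*(-4) = 3*(-4) = -12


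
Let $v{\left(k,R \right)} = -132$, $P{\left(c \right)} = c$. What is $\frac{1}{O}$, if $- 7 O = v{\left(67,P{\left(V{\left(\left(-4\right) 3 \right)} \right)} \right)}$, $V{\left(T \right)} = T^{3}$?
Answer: $\frac{7}{132} \approx 0.05303$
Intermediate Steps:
$O = \frac{132}{7}$ ($O = \left(- \frac{1}{7}\right) \left(-132\right) = \frac{132}{7} \approx 18.857$)
$\frac{1}{O} = \frac{1}{\frac{132}{7}} = \frac{7}{132}$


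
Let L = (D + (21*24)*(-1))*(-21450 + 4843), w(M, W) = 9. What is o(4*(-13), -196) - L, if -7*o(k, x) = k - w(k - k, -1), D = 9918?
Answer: 1094368147/7 ≈ 1.5634e+8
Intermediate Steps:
o(k, x) = 9/7 - k/7 (o(k, x) = -(k - 1*9)/7 = -(k - 9)/7 = -(-9 + k)/7 = 9/7 - k/7)
L = -156338298 (L = (9918 + (21*24)*(-1))*(-21450 + 4843) = (9918 + 504*(-1))*(-16607) = (9918 - 504)*(-16607) = 9414*(-16607) = -156338298)
o(4*(-13), -196) - L = (9/7 - 4*(-13)/7) - 1*(-156338298) = (9/7 - 1/7*(-52)) + 156338298 = (9/7 + 52/7) + 156338298 = 61/7 + 156338298 = 1094368147/7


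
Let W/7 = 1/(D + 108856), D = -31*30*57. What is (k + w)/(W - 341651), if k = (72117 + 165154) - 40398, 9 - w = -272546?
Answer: -3745096584/2725691677 ≈ -1.3740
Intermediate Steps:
w = 272555 (w = 9 - 1*(-272546) = 9 + 272546 = 272555)
k = 196873 (k = 237271 - 40398 = 196873)
D = -53010 (D = -930*57 = -53010)
W = 1/7978 (W = 7/(-53010 + 108856) = 7/55846 = 7*(1/55846) = 1/7978 ≈ 0.00012534)
(k + w)/(W - 341651) = (196873 + 272555)/(1/7978 - 341651) = 469428/(-2725691677/7978) = 469428*(-7978/2725691677) = -3745096584/2725691677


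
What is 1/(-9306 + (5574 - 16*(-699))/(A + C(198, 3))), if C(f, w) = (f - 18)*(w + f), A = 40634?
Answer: -38407/357407163 ≈ -0.00010746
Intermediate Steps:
C(f, w) = (-18 + f)*(f + w)
1/(-9306 + (5574 - 16*(-699))/(A + C(198, 3))) = 1/(-9306 + (5574 - 16*(-699))/(40634 + (198² - 18*198 - 18*3 + 198*3))) = 1/(-9306 + (5574 + 11184)/(40634 + (39204 - 3564 - 54 + 594))) = 1/(-9306 + 16758/(40634 + 36180)) = 1/(-9306 + 16758/76814) = 1/(-9306 + 16758*(1/76814)) = 1/(-9306 + 8379/38407) = 1/(-357407163/38407) = -38407/357407163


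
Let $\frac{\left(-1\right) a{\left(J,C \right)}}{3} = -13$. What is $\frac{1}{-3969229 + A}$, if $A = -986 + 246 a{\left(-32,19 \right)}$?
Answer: $- \frac{1}{3960621} \approx -2.5249 \cdot 10^{-7}$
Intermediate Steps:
$a{\left(J,C \right)} = 39$ ($a{\left(J,C \right)} = \left(-3\right) \left(-13\right) = 39$)
$A = 8608$ ($A = -986 + 246 \cdot 39 = -986 + 9594 = 8608$)
$\frac{1}{-3969229 + A} = \frac{1}{-3969229 + 8608} = \frac{1}{-3960621} = - \frac{1}{3960621}$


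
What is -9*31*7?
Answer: -1953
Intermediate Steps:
-9*31*7 = -279*7 = -1953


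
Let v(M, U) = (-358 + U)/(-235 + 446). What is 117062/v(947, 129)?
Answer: -24700082/229 ≈ -1.0786e+5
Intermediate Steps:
v(M, U) = -358/211 + U/211 (v(M, U) = (-358 + U)/211 = (-358 + U)*(1/211) = -358/211 + U/211)
117062/v(947, 129) = 117062/(-358/211 + (1/211)*129) = 117062/(-358/211 + 129/211) = 117062/(-229/211) = 117062*(-211/229) = -24700082/229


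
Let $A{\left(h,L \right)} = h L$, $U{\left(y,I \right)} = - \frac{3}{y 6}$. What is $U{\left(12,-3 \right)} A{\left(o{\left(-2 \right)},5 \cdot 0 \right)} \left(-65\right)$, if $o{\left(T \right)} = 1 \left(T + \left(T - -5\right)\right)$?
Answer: $0$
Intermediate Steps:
$U{\left(y,I \right)} = - \frac{1}{2 y}$ ($U{\left(y,I \right)} = - \frac{3}{6 y} = - 3 \frac{1}{6 y} = - \frac{1}{2 y}$)
$o{\left(T \right)} = 5 + 2 T$ ($o{\left(T \right)} = 1 \left(T + \left(T + 5\right)\right) = 1 \left(T + \left(5 + T\right)\right) = 1 \left(5 + 2 T\right) = 5 + 2 T$)
$A{\left(h,L \right)} = L h$
$U{\left(12,-3 \right)} A{\left(o{\left(-2 \right)},5 \cdot 0 \right)} \left(-65\right) = - \frac{1}{2 \cdot 12} \cdot 5 \cdot 0 \left(5 + 2 \left(-2\right)\right) \left(-65\right) = \left(- \frac{1}{2}\right) \frac{1}{12} \cdot 0 \left(5 - 4\right) \left(-65\right) = - \frac{0 \cdot 1}{24} \left(-65\right) = \left(- \frac{1}{24}\right) 0 \left(-65\right) = 0 \left(-65\right) = 0$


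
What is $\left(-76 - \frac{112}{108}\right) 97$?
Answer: $- \frac{201760}{27} \approx -7472.6$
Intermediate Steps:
$\left(-76 - \frac{112}{108}\right) 97 = \left(-76 - \frac{28}{27}\right) 97 = \left(- \frac{2080}{27}\right) 97 = - \frac{201760}{27}$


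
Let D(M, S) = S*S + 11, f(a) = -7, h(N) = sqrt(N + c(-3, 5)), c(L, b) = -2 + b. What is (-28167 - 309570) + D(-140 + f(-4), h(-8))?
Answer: -337731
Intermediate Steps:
h(N) = sqrt(3 + N) (h(N) = sqrt(N + (-2 + 5)) = sqrt(N + 3) = sqrt(3 + N))
D(M, S) = 11 + S**2 (D(M, S) = S**2 + 11 = 11 + S**2)
(-28167 - 309570) + D(-140 + f(-4), h(-8)) = (-28167 - 309570) + (11 + (sqrt(3 - 8))**2) = -337737 + (11 + (sqrt(-5))**2) = -337737 + (11 + (I*sqrt(5))**2) = -337737 + (11 - 5) = -337737 + 6 = -337731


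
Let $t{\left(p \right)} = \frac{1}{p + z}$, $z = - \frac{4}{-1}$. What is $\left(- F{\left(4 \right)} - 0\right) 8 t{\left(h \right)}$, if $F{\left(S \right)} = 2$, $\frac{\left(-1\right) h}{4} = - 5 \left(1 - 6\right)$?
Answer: $\frac{1}{6} \approx 0.16667$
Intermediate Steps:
$h = -100$ ($h = - 4 \left(- 5 \left(1 - 6\right)\right) = - 4 \left(\left(-5\right) \left(-5\right)\right) = \left(-4\right) 25 = -100$)
$z = 4$ ($z = \left(-4\right) \left(-1\right) = 4$)
$t{\left(p \right)} = \frac{1}{4 + p}$ ($t{\left(p \right)} = \frac{1}{p + 4} = \frac{1}{4 + p}$)
$\left(- F{\left(4 \right)} - 0\right) 8 t{\left(h \right)} = \frac{\left(\left(-1\right) 2 - 0\right) 8}{4 - 100} = \frac{\left(-2 + 0\right) 8}{-96} = \left(-2\right) 8 \left(- \frac{1}{96}\right) = \left(-16\right) \left(- \frac{1}{96}\right) = \frac{1}{6}$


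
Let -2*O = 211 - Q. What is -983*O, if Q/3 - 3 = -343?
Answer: 1210073/2 ≈ 6.0504e+5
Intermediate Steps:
Q = -1020 (Q = 9 + 3*(-343) = 9 - 1029 = -1020)
O = -1231/2 (O = -(211 - 1*(-1020))/2 = -(211 + 1020)/2 = -½*1231 = -1231/2 ≈ -615.50)
-983*O = -983*(-1231/2) = 1210073/2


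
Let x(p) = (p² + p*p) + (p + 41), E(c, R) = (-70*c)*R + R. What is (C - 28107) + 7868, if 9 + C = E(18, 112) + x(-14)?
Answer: -160837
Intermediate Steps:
E(c, R) = R - 70*R*c (E(c, R) = -70*R*c + R = R - 70*R*c)
x(p) = 41 + p + 2*p² (x(p) = (p² + p²) + (41 + p) = 2*p² + (41 + p) = 41 + p + 2*p²)
C = -140598 (C = -9 + (112*(1 - 70*18) + (41 - 14 + 2*(-14)²)) = -9 + (112*(1 - 1260) + (41 - 14 + 2*196)) = -9 + (112*(-1259) + (41 - 14 + 392)) = -9 + (-141008 + 419) = -9 - 140589 = -140598)
(C - 28107) + 7868 = (-140598 - 28107) + 7868 = -168705 + 7868 = -160837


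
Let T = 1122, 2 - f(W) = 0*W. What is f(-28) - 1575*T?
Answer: -1767148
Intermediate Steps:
f(W) = 2 (f(W) = 2 - 0*W = 2 - 1*0 = 2 + 0 = 2)
f(-28) - 1575*T = 2 - 1575*1122 = 2 - 1767150 = -1767148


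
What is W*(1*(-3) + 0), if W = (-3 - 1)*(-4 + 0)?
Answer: -48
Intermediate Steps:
W = 16 (W = -4*(-4) = 16)
W*(1*(-3) + 0) = 16*(1*(-3) + 0) = 16*(-3 + 0) = 16*(-3) = -48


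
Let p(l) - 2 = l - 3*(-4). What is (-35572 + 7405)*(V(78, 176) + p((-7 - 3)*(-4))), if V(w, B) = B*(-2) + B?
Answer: 3436374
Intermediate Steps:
V(w, B) = -B (V(w, B) = -2*B + B = -B)
p(l) = 14 + l (p(l) = 2 + (l - 3*(-4)) = 2 + (l + 12) = 2 + (12 + l) = 14 + l)
(-35572 + 7405)*(V(78, 176) + p((-7 - 3)*(-4))) = (-35572 + 7405)*(-1*176 + (14 + (-7 - 3)*(-4))) = -28167*(-176 + (14 - 10*(-4))) = -28167*(-176 + (14 + 40)) = -28167*(-176 + 54) = -28167*(-122) = 3436374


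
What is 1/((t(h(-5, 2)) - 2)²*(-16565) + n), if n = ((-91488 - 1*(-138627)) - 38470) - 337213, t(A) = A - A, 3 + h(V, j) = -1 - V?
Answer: -1/394804 ≈ -2.5329e-6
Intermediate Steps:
h(V, j) = -4 - V (h(V, j) = -3 + (-1 - V) = -4 - V)
t(A) = 0
n = -328544 (n = ((-91488 + 138627) - 38470) - 337213 = (47139 - 38470) - 337213 = 8669 - 337213 = -328544)
1/((t(h(-5, 2)) - 2)²*(-16565) + n) = 1/((0 - 2)²*(-16565) - 328544) = 1/((-2)²*(-16565) - 328544) = 1/(4*(-16565) - 328544) = 1/(-66260 - 328544) = 1/(-394804) = -1/394804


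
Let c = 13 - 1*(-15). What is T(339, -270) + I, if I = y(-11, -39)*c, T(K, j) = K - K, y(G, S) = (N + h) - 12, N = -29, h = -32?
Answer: -2044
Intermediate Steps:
c = 28 (c = 13 + 15 = 28)
y(G, S) = -73 (y(G, S) = (-29 - 32) - 12 = -61 - 12 = -73)
T(K, j) = 0
I = -2044 (I = -73*28 = -2044)
T(339, -270) + I = 0 - 2044 = -2044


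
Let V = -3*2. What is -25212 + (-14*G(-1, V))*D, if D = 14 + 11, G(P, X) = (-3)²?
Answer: -28362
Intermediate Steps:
V = -6
G(P, X) = 9
D = 25
-25212 + (-14*G(-1, V))*D = -25212 - 14*9*25 = -25212 - 126*25 = -25212 - 3150 = -28362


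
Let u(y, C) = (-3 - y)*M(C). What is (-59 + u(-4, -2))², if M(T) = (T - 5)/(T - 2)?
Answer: 52441/16 ≈ 3277.6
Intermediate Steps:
M(T) = (-5 + T)/(-2 + T)
u(y, C) = (-5 + C)*(-3 - y)/(-2 + C) (u(y, C) = (-3 - y)*((-5 + C)/(-2 + C)) = (-5 + C)*(-3 - y)/(-2 + C))
(-59 + u(-4, -2))² = (-59 - (-5 - 2)*(3 - 4)/(-2 - 2))² = (-59 - 1*(-7)*(-1)/(-4))² = (-59 - 1*(-¼)*(-7)*(-1))² = (-59 + 7/4)² = (-229/4)² = 52441/16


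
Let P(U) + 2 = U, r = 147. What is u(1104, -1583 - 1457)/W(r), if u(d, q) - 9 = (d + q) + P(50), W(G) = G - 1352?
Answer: 1879/1205 ≈ 1.5593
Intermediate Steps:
W(G) = -1352 + G
P(U) = -2 + U
u(d, q) = 57 + d + q (u(d, q) = 9 + ((d + q) + (-2 + 50)) = 9 + ((d + q) + 48) = 9 + (48 + d + q) = 57 + d + q)
u(1104, -1583 - 1457)/W(r) = (57 + 1104 + (-1583 - 1457))/(-1352 + 147) = (57 + 1104 - 3040)/(-1205) = -1879*(-1/1205) = 1879/1205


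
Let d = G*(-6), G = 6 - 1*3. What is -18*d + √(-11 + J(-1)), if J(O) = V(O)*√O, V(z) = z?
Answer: 324 + √(-11 - I) ≈ 324.15 - 3.32*I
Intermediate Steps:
G = 3 (G = 6 - 3 = 3)
J(O) = O^(3/2) (J(O) = O*√O = O^(3/2))
d = -18 (d = 3*(-6) = -18)
-18*d + √(-11 + J(-1)) = -18*(-18) + √(-11 + (-1)^(3/2)) = 324 + √(-11 - I)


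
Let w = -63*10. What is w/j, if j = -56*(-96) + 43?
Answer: -630/5419 ≈ -0.11626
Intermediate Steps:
j = 5419 (j = 5376 + 43 = 5419)
w = -630
w/j = -630/5419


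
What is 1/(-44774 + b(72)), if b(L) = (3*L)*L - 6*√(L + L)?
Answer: -1/29294 ≈ -3.4137e-5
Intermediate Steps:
b(L) = 3*L² - 6*√2*√L
1/(-44774 + b(72)) = 1/(-44774 + (3*72² - 6*√2*√72)) = 1/(-44774 + (3*5184 - 6*√2*6*√2)) = 1/(-44774 + (15552 - 72)) = 1/(-44774 + 15480) = 1/(-29294) = -1/29294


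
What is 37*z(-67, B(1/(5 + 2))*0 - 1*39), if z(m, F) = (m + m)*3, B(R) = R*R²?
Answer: -14874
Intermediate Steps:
B(R) = R³
z(m, F) = 6*m (z(m, F) = (2*m)*3 = 6*m)
37*z(-67, B(1/(5 + 2))*0 - 1*39) = 37*(6*(-67)) = 37*(-402) = -14874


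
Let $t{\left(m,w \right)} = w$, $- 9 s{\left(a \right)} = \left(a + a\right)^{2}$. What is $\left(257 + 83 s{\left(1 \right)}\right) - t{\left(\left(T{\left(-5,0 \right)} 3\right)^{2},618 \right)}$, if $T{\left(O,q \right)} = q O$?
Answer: $- \frac{3581}{9} \approx -397.89$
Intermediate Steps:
$T{\left(O,q \right)} = O q$
$s{\left(a \right)} = - \frac{4 a^{2}}{9}$ ($s{\left(a \right)} = - \frac{\left(a + a\right)^{2}}{9} = - \frac{\left(2 a\right)^{2}}{9} = - \frac{4 a^{2}}{9}$)
$\left(257 + 83 s{\left(1 \right)}\right) - t{\left(\left(T{\left(-5,0 \right)} 3\right)^{2},618 \right)} = \left(257 + 83 \left(- \frac{4 \cdot 1^{2}}{9}\right)\right) - 618 = \left(257 + 83 \left(\left(- \frac{4}{9}\right) 1\right)\right) - 618 = \left(257 + 83 \left(- \frac{4}{9}\right)\right) - 618 = \left(257 - \frac{332}{9}\right) - 618 = \frac{1981}{9} - 618 = - \frac{3581}{9}$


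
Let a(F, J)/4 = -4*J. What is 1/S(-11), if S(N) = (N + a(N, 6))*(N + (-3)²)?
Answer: 1/214 ≈ 0.0046729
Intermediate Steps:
a(F, J) = -16*J (a(F, J) = 4*(-4*J) = -16*J)
S(N) = (-96 + N)*(9 + N) (S(N) = (N - 16*6)*(N + (-3)²) = (N - 96)*(N + 9) = (-96 + N)*(9 + N))
1/S(-11) = 1/(-864 + (-11)² - 87*(-11)) = 1/(-864 + 121 + 957) = 1/214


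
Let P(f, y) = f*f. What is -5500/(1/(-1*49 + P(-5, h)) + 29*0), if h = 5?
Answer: 132000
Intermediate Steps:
P(f, y) = f²
-5500/(1/(-1*49 + P(-5, h)) + 29*0) = -5500/(1/(-1*49 + (-5)²) + 29*0) = -5500/(1/(-49 + 25) + 0) = -5500/(1/(-24) + 0) = -5500/(-1/24 + 0) = -5500/(-1/24) = -5500*(-24) = 132000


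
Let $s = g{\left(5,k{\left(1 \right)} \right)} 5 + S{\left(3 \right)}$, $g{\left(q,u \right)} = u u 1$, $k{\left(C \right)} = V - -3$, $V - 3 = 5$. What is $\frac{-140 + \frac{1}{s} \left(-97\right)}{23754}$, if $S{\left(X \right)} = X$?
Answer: $- \frac{85217}{14442432} \approx -0.0059005$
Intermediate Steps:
$V = 8$ ($V = 3 + 5 = 8$)
$k{\left(C \right)} = 11$ ($k{\left(C \right)} = 8 - -3 = 8 + 3 = 11$)
$g{\left(q,u \right)} = u^{2}$ ($g{\left(q,u \right)} = u^{2} \cdot 1 = u^{2}$)
$s = 608$ ($s = 11^{2} \cdot 5 + 3 = 121 \cdot 5 + 3 = 605 + 3 = 608$)
$\frac{-140 + \frac{1}{s} \left(-97\right)}{23754} = \frac{-140 + \frac{1}{608} \left(-97\right)}{23754} = \left(-140 + \frac{1}{608} \left(-97\right)\right) \frac{1}{23754} = \left(-140 - \frac{97}{608}\right) \frac{1}{23754} = \left(- \frac{85217}{608}\right) \frac{1}{23754} = - \frac{85217}{14442432}$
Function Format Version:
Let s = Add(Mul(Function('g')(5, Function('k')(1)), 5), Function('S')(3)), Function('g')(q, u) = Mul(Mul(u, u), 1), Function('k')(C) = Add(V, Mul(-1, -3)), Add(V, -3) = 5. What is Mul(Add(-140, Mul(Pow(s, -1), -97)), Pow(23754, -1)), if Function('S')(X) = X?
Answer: Rational(-85217, 14442432) ≈ -0.0059005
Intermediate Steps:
V = 8 (V = Add(3, 5) = 8)
Function('k')(C) = 11 (Function('k')(C) = Add(8, Mul(-1, -3)) = Add(8, 3) = 11)
Function('g')(q, u) = Pow(u, 2) (Function('g')(q, u) = Mul(Pow(u, 2), 1) = Pow(u, 2))
s = 608 (s = Add(Mul(Pow(11, 2), 5), 3) = Add(Mul(121, 5), 3) = Add(605, 3) = 608)
Mul(Add(-140, Mul(Pow(s, -1), -97)), Pow(23754, -1)) = Mul(Add(-140, Mul(Pow(608, -1), -97)), Pow(23754, -1)) = Mul(Add(-140, Mul(Rational(1, 608), -97)), Rational(1, 23754)) = Mul(Add(-140, Rational(-97, 608)), Rational(1, 23754)) = Mul(Rational(-85217, 608), Rational(1, 23754)) = Rational(-85217, 14442432)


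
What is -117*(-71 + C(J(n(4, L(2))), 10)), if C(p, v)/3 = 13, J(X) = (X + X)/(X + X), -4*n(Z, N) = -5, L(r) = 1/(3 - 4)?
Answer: 3744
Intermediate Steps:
L(r) = -1 (L(r) = 1/(-1) = -1)
n(Z, N) = 5/4 (n(Z, N) = -¼*(-5) = 5/4)
J(X) = 1 (J(X) = (2*X)/((2*X)) = (2*X)*(1/(2*X)) = 1)
C(p, v) = 39 (C(p, v) = 3*13 = 39)
-117*(-71 + C(J(n(4, L(2))), 10)) = -117*(-71 + 39) = -117*(-32) = 3744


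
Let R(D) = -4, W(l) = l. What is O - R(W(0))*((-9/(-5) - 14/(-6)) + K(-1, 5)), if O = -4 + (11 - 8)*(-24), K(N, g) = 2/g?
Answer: -868/15 ≈ -57.867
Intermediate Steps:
O = -76 (O = -4 + 3*(-24) = -4 - 72 = -76)
O - R(W(0))*((-9/(-5) - 14/(-6)) + K(-1, 5)) = -76 - (-4)*((-9/(-5) - 14/(-6)) + 2/5) = -76 - (-4)*((-9*(-1/5) - 14*(-1/6)) + 2*(1/5)) = -76 - (-4)*((9/5 + 7/3) + 2/5) = -76 - (-4)*(62/15 + 2/5) = -76 - (-4)*68/15 = -76 - 1*(-272/15) = -76 + 272/15 = -868/15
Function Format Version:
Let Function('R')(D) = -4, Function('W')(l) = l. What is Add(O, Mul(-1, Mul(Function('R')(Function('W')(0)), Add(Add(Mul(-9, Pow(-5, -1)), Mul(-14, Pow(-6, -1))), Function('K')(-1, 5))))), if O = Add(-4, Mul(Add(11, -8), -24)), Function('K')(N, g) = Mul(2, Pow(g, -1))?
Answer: Rational(-868, 15) ≈ -57.867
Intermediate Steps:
O = -76 (O = Add(-4, Mul(3, -24)) = Add(-4, -72) = -76)
Add(O, Mul(-1, Mul(Function('R')(Function('W')(0)), Add(Add(Mul(-9, Pow(-5, -1)), Mul(-14, Pow(-6, -1))), Function('K')(-1, 5))))) = Add(-76, Mul(-1, Mul(-4, Add(Add(Mul(-9, Pow(-5, -1)), Mul(-14, Pow(-6, -1))), Mul(2, Pow(5, -1)))))) = Add(-76, Mul(-1, Mul(-4, Add(Add(Mul(-9, Rational(-1, 5)), Mul(-14, Rational(-1, 6))), Mul(2, Rational(1, 5)))))) = Add(-76, Mul(-1, Mul(-4, Add(Add(Rational(9, 5), Rational(7, 3)), Rational(2, 5))))) = Add(-76, Mul(-1, Mul(-4, Add(Rational(62, 15), Rational(2, 5))))) = Add(-76, Mul(-1, Mul(-4, Rational(68, 15)))) = Add(-76, Mul(-1, Rational(-272, 15))) = Add(-76, Rational(272, 15)) = Rational(-868, 15)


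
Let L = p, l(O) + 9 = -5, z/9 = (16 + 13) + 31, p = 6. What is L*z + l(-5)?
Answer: 3226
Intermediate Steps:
z = 540 (z = 9*((16 + 13) + 31) = 9*(29 + 31) = 9*60 = 540)
l(O) = -14 (l(O) = -9 - 5 = -14)
L = 6
L*z + l(-5) = 6*540 - 14 = 3240 - 14 = 3226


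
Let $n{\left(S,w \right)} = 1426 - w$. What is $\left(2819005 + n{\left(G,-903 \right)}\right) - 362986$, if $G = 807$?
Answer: $2458348$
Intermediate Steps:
$\left(2819005 + n{\left(G,-903 \right)}\right) - 362986 = \left(2819005 + \left(1426 - -903\right)\right) - 362986 = \left(2819005 + \left(1426 + 903\right)\right) - 362986 = \left(2819005 + 2329\right) - 362986 = 2821334 - 362986 = 2458348$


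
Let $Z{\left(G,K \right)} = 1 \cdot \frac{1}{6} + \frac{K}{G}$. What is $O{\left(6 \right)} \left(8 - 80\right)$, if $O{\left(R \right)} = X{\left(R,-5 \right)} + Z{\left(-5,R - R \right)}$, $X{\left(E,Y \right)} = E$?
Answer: $-444$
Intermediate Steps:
$Z{\left(G,K \right)} = \frac{1}{6} + \frac{K}{G}$ ($Z{\left(G,K \right)} = 1 \cdot \frac{1}{6} + \frac{K}{G} = \frac{1}{6} + \frac{K}{G}$)
$O{\left(R \right)} = \frac{1}{6} + R$ ($O{\left(R \right)} = R + \frac{\left(R - R\right) + \frac{1}{6} \left(-5\right)}{-5} = R - \frac{0 - \frac{5}{6}}{5} = R - - \frac{1}{6} = R + \frac{1}{6} = \frac{1}{6} + R$)
$O{\left(6 \right)} \left(8 - 80\right) = \left(\frac{1}{6} + 6\right) \left(8 - 80\right) = \frac{37 \left(8 - 80\right)}{6} = \frac{37}{6} \left(-72\right) = -444$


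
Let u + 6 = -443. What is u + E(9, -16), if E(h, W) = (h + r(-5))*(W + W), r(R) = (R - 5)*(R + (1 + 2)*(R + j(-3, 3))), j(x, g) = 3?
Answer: -4257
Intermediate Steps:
u = -449 (u = -6 - 443 = -449)
r(R) = (-5 + R)*(9 + 4*R) (r(R) = (R - 5)*(R + (1 + 2)*(R + 3)) = (-5 + R)*(R + 3*(3 + R)) = (-5 + R)*(R + (9 + 3*R)) = (-5 + R)*(9 + 4*R))
E(h, W) = 2*W*(110 + h) (E(h, W) = (h + (-45 - 11*(-5) + 4*(-5)²))*(W + W) = (h + (-45 + 55 + 4*25))*(2*W) = (h + (-45 + 55 + 100))*(2*W) = (h + 110)*(2*W) = (110 + h)*(2*W) = 2*W*(110 + h))
u + E(9, -16) = -449 + 2*(-16)*(110 + 9) = -449 + 2*(-16)*119 = -449 - 3808 = -4257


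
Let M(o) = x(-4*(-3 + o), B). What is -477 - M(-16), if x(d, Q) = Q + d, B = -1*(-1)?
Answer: -554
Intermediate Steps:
B = 1
M(o) = 13 - 4*o (M(o) = 1 - 4*(-3 + o) = 1 + (12 - 4*o) = 13 - 4*o)
-477 - M(-16) = -477 - (13 - 4*(-16)) = -477 - (13 + 64) = -477 - 1*77 = -477 - 77 = -554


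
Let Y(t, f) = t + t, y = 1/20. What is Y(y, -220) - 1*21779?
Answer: -217789/10 ≈ -21779.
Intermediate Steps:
y = 1/20 ≈ 0.050000
Y(t, f) = 2*t
Y(y, -220) - 1*21779 = 2*(1/20) - 1*21779 = 1/10 - 21779 = -217789/10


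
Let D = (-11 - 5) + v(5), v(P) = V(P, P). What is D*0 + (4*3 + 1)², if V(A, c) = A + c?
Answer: 169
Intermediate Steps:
v(P) = 2*P (v(P) = P + P = 2*P)
D = -6 (D = (-11 - 5) + 2*5 = -16 + 10 = -6)
D*0 + (4*3 + 1)² = -6*0 + (4*3 + 1)² = 0 + (12 + 1)² = 0 + 13² = 0 + 169 = 169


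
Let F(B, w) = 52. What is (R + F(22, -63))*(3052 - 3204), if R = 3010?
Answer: -465424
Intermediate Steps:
(R + F(22, -63))*(3052 - 3204) = (3010 + 52)*(3052 - 3204) = 3062*(-152) = -465424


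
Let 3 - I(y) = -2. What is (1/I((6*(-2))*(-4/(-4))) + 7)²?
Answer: 1296/25 ≈ 51.840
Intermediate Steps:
I(y) = 5 (I(y) = 3 - 1*(-2) = 3 + 2 = 5)
(1/I((6*(-2))*(-4/(-4))) + 7)² = (1/5 + 7)² = (⅕ + 7)² = (36/5)² = 1296/25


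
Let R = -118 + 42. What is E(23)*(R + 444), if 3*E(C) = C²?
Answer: 194672/3 ≈ 64891.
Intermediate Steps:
R = -76
E(C) = C²/3
E(23)*(R + 444) = ((⅓)*23²)*(-76 + 444) = ((⅓)*529)*368 = (529/3)*368 = 194672/3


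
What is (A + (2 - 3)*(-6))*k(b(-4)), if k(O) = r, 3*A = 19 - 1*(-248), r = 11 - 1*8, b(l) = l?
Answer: 285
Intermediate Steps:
r = 3 (r = 11 - 8 = 3)
A = 89 (A = (19 - 1*(-248))/3 = (19 + 248)/3 = (⅓)*267 = 89)
k(O) = 3
(A + (2 - 3)*(-6))*k(b(-4)) = (89 + (2 - 3)*(-6))*3 = (89 - 1*(-6))*3 = (89 + 6)*3 = 95*3 = 285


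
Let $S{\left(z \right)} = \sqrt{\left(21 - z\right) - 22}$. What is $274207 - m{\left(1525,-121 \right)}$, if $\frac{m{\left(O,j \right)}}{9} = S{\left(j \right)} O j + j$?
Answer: $275296 + 3321450 \sqrt{30} \approx 1.8468 \cdot 10^{7}$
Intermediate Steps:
$S{\left(z \right)} = \sqrt{-1 - z}$
$m{\left(O,j \right)} = 9 j + 9 O j \sqrt{-1 - j}$ ($m{\left(O,j \right)} = 9 \left(\sqrt{-1 - j} O j + j\right) = 9 \left(O \sqrt{-1 - j} j + j\right) = 9 \left(O j \sqrt{-1 - j} + j\right) = 9 \left(j + O j \sqrt{-1 - j}\right) = 9 j + 9 O j \sqrt{-1 - j}$)
$274207 - m{\left(1525,-121 \right)} = 274207 - 9 \left(-121\right) \left(1 + 1525 \sqrt{-1 - -121}\right) = 274207 - 9 \left(-121\right) \left(1 + 1525 \sqrt{-1 + 121}\right) = 274207 - 9 \left(-121\right) \left(1 + 1525 \sqrt{120}\right) = 274207 - 9 \left(-121\right) \left(1 + 1525 \cdot 2 \sqrt{30}\right) = 274207 - 9 \left(-121\right) \left(1 + 3050 \sqrt{30}\right) = 274207 - \left(-1089 - 3321450 \sqrt{30}\right) = 274207 + \left(1089 + 3321450 \sqrt{30}\right) = 275296 + 3321450 \sqrt{30}$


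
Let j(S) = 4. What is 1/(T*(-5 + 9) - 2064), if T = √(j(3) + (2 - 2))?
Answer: -1/2056 ≈ -0.00048638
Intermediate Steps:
T = 2 (T = √(4 + (2 - 2)) = √(4 + 0) = √4 = 2)
1/(T*(-5 + 9) - 2064) = 1/(2*(-5 + 9) - 2064) = 1/(2*4 - 2064) = 1/(8 - 2064) = 1/(-2056) = -1/2056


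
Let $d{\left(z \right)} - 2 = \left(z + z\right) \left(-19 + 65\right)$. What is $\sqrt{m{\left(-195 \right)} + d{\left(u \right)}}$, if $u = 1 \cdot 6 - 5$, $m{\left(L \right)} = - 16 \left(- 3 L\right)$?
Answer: $i \sqrt{9266} \approx 96.26 i$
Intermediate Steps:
$m{\left(L \right)} = 48 L$
$u = 1$ ($u = 6 - 5 = 1$)
$d{\left(z \right)} = 2 + 92 z$ ($d{\left(z \right)} = 2 + \left(z + z\right) \left(-19 + 65\right) = 2 + 2 z 46 = 2 + 92 z$)
$\sqrt{m{\left(-195 \right)} + d{\left(u \right)}} = \sqrt{48 \left(-195\right) + \left(2 + 92 \cdot 1\right)} = \sqrt{-9360 + \left(2 + 92\right)} = \sqrt{-9360 + 94} = \sqrt{-9266} = i \sqrt{9266}$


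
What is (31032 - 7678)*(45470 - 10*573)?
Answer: 928087960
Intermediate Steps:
(31032 - 7678)*(45470 - 10*573) = 23354*(45470 - 5730) = 23354*39740 = 928087960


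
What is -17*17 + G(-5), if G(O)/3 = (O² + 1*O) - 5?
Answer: -244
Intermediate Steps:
G(O) = -15 + 3*O + 3*O² (G(O) = 3*((O² + 1*O) - 5) = 3*((O² + O) - 5) = 3*((O + O²) - 5) = 3*(-5 + O + O²) = -15 + 3*O + 3*O²)
-17*17 + G(-5) = -17*17 + (-15 + 3*(-5) + 3*(-5)²) = -289 + (-15 - 15 + 3*25) = -289 + (-15 - 15 + 75) = -289 + 45 = -244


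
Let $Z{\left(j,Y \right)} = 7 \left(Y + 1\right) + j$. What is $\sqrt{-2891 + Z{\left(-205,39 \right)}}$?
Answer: $16 i \sqrt{11} \approx 53.066 i$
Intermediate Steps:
$Z{\left(j,Y \right)} = 7 + j + 7 Y$ ($Z{\left(j,Y \right)} = 7 \left(1 + Y\right) + j = \left(7 + 7 Y\right) + j = 7 + j + 7 Y$)
$\sqrt{-2891 + Z{\left(-205,39 \right)}} = \sqrt{-2891 + \left(7 - 205 + 7 \cdot 39\right)} = \sqrt{-2891 + \left(7 - 205 + 273\right)} = \sqrt{-2891 + 75} = \sqrt{-2816} = 16 i \sqrt{11}$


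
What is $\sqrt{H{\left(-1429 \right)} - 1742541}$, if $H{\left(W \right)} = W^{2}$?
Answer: $10 \sqrt{2995} \approx 547.27$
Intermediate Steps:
$\sqrt{H{\left(-1429 \right)} - 1742541} = \sqrt{\left(-1429\right)^{2} - 1742541} = \sqrt{2042041 - 1742541} = \sqrt{299500} = 10 \sqrt{2995}$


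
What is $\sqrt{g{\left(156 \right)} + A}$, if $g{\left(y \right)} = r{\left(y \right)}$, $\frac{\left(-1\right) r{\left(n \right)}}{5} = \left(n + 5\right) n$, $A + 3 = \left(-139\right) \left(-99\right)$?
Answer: $i \sqrt{111822} \approx 334.4 i$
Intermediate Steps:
$A = 13758$ ($A = -3 - -13761 = -3 + 13761 = 13758$)
$r{\left(n \right)} = - 5 n \left(5 + n\right)$ ($r{\left(n \right)} = - 5 \left(n + 5\right) n = - 5 \left(5 + n\right) n = - 5 n \left(5 + n\right)$)
$g{\left(y \right)} = - 5 y \left(5 + y\right)$
$\sqrt{g{\left(156 \right)} + A} = \sqrt{\left(-5\right) 156 \left(5 + 156\right) + 13758} = \sqrt{\left(-5\right) 156 \cdot 161 + 13758} = \sqrt{-125580 + 13758} = \sqrt{-111822} = i \sqrt{111822}$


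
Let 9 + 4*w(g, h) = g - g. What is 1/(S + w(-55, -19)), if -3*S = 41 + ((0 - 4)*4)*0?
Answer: -12/191 ≈ -0.062827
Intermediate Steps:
w(g, h) = -9/4 (w(g, h) = -9/4 + (g - g)/4 = -9/4 + (1/4)*0 = -9/4 + 0 = -9/4)
S = -41/3 (S = -(41 + ((0 - 4)*4)*0)/3 = -(41 - 4*4*0)/3 = -(41 - 16*0)/3 = -(41 + 0)/3 = -1/3*41 = -41/3 ≈ -13.667)
1/(S + w(-55, -19)) = 1/(-41/3 - 9/4) = 1/(-191/12) = -12/191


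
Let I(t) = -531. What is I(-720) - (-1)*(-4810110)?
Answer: -4810641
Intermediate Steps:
I(-720) - (-1)*(-4810110) = -531 - (-1)*(-4810110) = -531 - 1*4810110 = -531 - 4810110 = -4810641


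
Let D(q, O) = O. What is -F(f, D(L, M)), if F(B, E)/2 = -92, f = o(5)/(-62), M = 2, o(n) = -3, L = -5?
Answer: 184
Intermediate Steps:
f = 3/62 (f = -3/(-62) = -3*(-1/62) = 3/62 ≈ 0.048387)
F(B, E) = -184 (F(B, E) = 2*(-92) = -184)
-F(f, D(L, M)) = -1*(-184) = 184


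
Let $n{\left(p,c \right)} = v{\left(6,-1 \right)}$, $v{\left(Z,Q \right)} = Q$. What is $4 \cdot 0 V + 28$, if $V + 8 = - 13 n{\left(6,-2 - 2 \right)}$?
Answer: $28$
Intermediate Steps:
$n{\left(p,c \right)} = -1$
$V = 5$ ($V = -8 - -13 = -8 + 13 = 5$)
$4 \cdot 0 V + 28 = 4 \cdot 0 \cdot 5 + 28 = 0 \cdot 5 + 28 = 0 + 28 = 28$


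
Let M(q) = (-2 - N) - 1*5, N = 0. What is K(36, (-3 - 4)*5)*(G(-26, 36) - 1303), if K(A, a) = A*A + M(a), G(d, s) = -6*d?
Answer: -1478483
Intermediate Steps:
M(q) = -7 (M(q) = (-2 - 1*0) - 1*5 = (-2 + 0) - 5 = -2 - 5 = -7)
K(A, a) = -7 + A² (K(A, a) = A*A - 7 = A² - 7 = -7 + A²)
K(36, (-3 - 4)*5)*(G(-26, 36) - 1303) = (-7 + 36²)*(-6*(-26) - 1303) = (-7 + 1296)*(156 - 1303) = 1289*(-1147) = -1478483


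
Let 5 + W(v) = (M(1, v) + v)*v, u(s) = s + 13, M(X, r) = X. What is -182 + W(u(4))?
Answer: 119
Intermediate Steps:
u(s) = 13 + s
W(v) = -5 + v*(1 + v) (W(v) = -5 + (1 + v)*v = -5 + v*(1 + v))
-182 + W(u(4)) = -182 + (-5 + (13 + 4) + (13 + 4)²) = -182 + (-5 + 17 + 17²) = -182 + (-5 + 17 + 289) = -182 + 301 = 119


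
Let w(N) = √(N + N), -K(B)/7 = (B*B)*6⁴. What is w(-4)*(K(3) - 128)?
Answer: -163552*I*√2 ≈ -2.313e+5*I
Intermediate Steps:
K(B) = -9072*B² (K(B) = -7*B*B*6⁴ = -7*B²*1296 = -9072*B²)
w(N) = √2*√N (w(N) = √(2*N) = √2*√N)
w(-4)*(K(3) - 128) = (√2*√(-4))*(-9072*3² - 128) = (√2*(2*I))*(-9072*9 - 128) = (2*I*√2)*(-81648 - 128) = (2*I*√2)*(-81776) = -163552*I*√2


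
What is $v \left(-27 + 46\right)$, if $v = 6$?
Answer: $114$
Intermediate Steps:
$v \left(-27 + 46\right) = 6 \left(-27 + 46\right) = 6 \cdot 19 = 114$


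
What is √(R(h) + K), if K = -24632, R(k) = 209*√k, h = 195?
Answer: √(-24632 + 209*√195) ≈ 147.35*I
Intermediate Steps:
√(R(h) + K) = √(209*√195 - 24632) = √(-24632 + 209*√195)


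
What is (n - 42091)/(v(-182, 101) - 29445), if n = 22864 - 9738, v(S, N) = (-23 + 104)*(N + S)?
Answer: 9655/12002 ≈ 0.80445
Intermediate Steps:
v(S, N) = 81*N + 81*S (v(S, N) = 81*(N + S) = 81*N + 81*S)
n = 13126
(n - 42091)/(v(-182, 101) - 29445) = (13126 - 42091)/((81*101 + 81*(-182)) - 29445) = -28965/((8181 - 14742) - 29445) = -28965/(-6561 - 29445) = -28965/(-36006) = -28965*(-1/36006) = 9655/12002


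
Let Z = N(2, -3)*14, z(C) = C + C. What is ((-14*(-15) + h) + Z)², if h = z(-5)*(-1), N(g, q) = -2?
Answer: 36864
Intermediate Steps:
z(C) = 2*C
h = 10 (h = (2*(-5))*(-1) = -10*(-1) = 10)
Z = -28 (Z = -2*14 = -28)
((-14*(-15) + h) + Z)² = ((-14*(-15) + 10) - 28)² = ((210 + 10) - 28)² = (220 - 28)² = 192² = 36864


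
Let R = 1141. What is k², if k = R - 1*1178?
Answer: 1369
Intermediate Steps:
k = -37 (k = 1141 - 1*1178 = 1141 - 1178 = -37)
k² = (-37)² = 1369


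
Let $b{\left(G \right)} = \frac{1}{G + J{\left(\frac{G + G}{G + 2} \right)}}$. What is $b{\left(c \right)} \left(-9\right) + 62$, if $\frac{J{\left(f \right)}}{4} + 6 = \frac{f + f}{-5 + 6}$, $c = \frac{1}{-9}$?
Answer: $\frac{239023}{3833} \approx 62.359$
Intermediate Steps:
$c = - \frac{1}{9} \approx -0.11111$
$J{\left(f \right)} = -24 + 8 f$ ($J{\left(f \right)} = -24 + 4 \frac{f + f}{-5 + 6} = -24 + 4 \frac{2 f}{1} = -24 + 4 \cdot 2 f 1 = -24 + 4 \cdot 2 f = -24 + 8 f$)
$b{\left(G \right)} = \frac{1}{-24 + G + \frac{16 G}{2 + G}}$ ($b{\left(G \right)} = \frac{1}{G - \left(24 - 8 \frac{G + G}{G + 2}\right)} = \frac{1}{G + \left(-24 + 8 \frac{2 G}{2 + G}\right)} = \frac{1}{G + \left(-24 + \frac{16 G}{2 + G}\right)} = \frac{1}{-24 + G + \frac{16 G}{2 + G}}$)
$b{\left(c \right)} \left(-9\right) + 62 = \frac{2 - \frac{1}{9}}{-48 + \left(- \frac{1}{9}\right)^{2} - - \frac{2}{3}} \left(-9\right) + 62 = \frac{1}{-48 + \frac{1}{81} + \frac{2}{3}} \cdot \frac{17}{9} \left(-9\right) + 62 = \frac{1}{- \frac{3833}{81}} \cdot \frac{17}{9} \left(-9\right) + 62 = \left(- \frac{81}{3833}\right) \frac{17}{9} \left(-9\right) + 62 = \left(- \frac{153}{3833}\right) \left(-9\right) + 62 = \frac{1377}{3833} + 62 = \frac{239023}{3833}$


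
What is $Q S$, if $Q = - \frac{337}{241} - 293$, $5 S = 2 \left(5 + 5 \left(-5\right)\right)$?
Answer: $\frac{567600}{241} \approx 2355.2$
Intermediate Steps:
$S = -8$ ($S = \frac{2 \left(5 + 5 \left(-5\right)\right)}{5} = \frac{2 \left(5 - 25\right)}{5} = \frac{2 \left(-20\right)}{5} = \frac{1}{5} \left(-40\right) = -8$)
$Q = - \frac{70950}{241}$ ($Q = \left(-337\right) \frac{1}{241} - 293 = - \frac{337}{241} - 293 = - \frac{70950}{241} \approx -294.4$)
$Q S = \left(- \frac{70950}{241}\right) \left(-8\right) = \frac{567600}{241}$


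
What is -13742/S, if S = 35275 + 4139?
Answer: -6871/19707 ≈ -0.34866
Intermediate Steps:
S = 39414
-13742/S = -13742/39414 = -13742*1/39414 = -6871/19707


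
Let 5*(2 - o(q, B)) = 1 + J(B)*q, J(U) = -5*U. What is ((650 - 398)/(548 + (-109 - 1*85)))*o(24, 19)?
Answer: 96138/295 ≈ 325.89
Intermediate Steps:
o(q, B) = 9/5 + B*q (o(q, B) = 2 - (1 + (-5*B)*q)/5 = 2 - (1 - 5*B*q)/5 = 2 + (-⅕ + B*q) = 9/5 + B*q)
((650 - 398)/(548 + (-109 - 1*85)))*o(24, 19) = ((650 - 398)/(548 + (-109 - 1*85)))*(9/5 + 19*24) = (252/(548 + (-109 - 85)))*(9/5 + 456) = (252/(548 - 194))*(2289/5) = (252/354)*(2289/5) = (252*(1/354))*(2289/5) = (42/59)*(2289/5) = 96138/295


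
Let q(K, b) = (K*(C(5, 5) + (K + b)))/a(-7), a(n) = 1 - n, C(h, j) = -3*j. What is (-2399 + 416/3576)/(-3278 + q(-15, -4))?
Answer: 4289204/5747079 ≈ 0.74633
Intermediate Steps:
q(K, b) = K*(-15 + K + b)/8 (q(K, b) = (K*(-3*5 + (K + b)))/(1 - 1*(-7)) = (K*(-15 + (K + b)))/(1 + 7) = (K*(-15 + K + b))/8 = (K*(-15 + K + b))*(⅛) = K*(-15 + K + b)/8)
(-2399 + 416/3576)/(-3278 + q(-15, -4)) = (-2399 + 416/3576)/(-3278 + (⅛)*(-15)*(-15 - 15 - 4)) = (-2399 + 416*(1/3576))/(-3278 + (⅛)*(-15)*(-34)) = (-2399 + 52/447)/(-3278 + 255/4) = -1072301/(447*(-12857/4)) = -1072301/447*(-4/12857) = 4289204/5747079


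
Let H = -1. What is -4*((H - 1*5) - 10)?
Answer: 64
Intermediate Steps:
-4*((H - 1*5) - 10) = -4*((-1 - 1*5) - 10) = -4*((-1 - 5) - 10) = -4*(-6 - 10) = -4*(-16) = 64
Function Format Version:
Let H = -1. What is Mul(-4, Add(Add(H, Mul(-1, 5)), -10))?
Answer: 64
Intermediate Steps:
Mul(-4, Add(Add(H, Mul(-1, 5)), -10)) = Mul(-4, Add(Add(-1, Mul(-1, 5)), -10)) = Mul(-4, Add(Add(-1, -5), -10)) = Mul(-4, Add(-6, -10)) = Mul(-4, -16) = 64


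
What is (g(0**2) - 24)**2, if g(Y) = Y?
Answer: 576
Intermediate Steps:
(g(0**2) - 24)**2 = (0**2 - 24)**2 = (0 - 24)**2 = (-24)**2 = 576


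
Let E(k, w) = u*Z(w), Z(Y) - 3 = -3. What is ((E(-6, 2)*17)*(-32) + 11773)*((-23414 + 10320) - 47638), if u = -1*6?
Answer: -714997836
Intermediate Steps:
Z(Y) = 0 (Z(Y) = 3 - 3 = 0)
u = -6
E(k, w) = 0 (E(k, w) = -6*0 = 0)
((E(-6, 2)*17)*(-32) + 11773)*((-23414 + 10320) - 47638) = ((0*17)*(-32) + 11773)*((-23414 + 10320) - 47638) = (0*(-32) + 11773)*(-13094 - 47638) = (0 + 11773)*(-60732) = 11773*(-60732) = -714997836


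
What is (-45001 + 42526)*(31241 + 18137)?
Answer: -122210550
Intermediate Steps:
(-45001 + 42526)*(31241 + 18137) = -2475*49378 = -122210550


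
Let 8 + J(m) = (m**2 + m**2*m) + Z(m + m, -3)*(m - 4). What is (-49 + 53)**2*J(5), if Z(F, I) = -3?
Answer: 2224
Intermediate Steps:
J(m) = 4 + m**2 + m**3 - 3*m (J(m) = -8 + ((m**2 + m**2*m) - 3*(m - 4)) = -8 + ((m**2 + m**3) - 3*(-4 + m)) = -8 + ((m**2 + m**3) + (12 - 3*m)) = -8 + (12 + m**2 + m**3 - 3*m) = 4 + m**2 + m**3 - 3*m)
(-49 + 53)**2*J(5) = (-49 + 53)**2*(4 + 5**2 + 5**3 - 3*5) = 4**2*(4 + 25 + 125 - 15) = 16*139 = 2224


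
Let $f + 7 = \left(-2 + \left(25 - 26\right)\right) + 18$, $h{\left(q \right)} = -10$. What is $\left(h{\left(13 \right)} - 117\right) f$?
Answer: $-1016$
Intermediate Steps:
$f = 8$ ($f = -7 + \left(\left(-2 + \left(25 - 26\right)\right) + 18\right) = -7 + \left(\left(-2 - 1\right) + 18\right) = -7 + \left(-3 + 18\right) = -7 + 15 = 8$)
$\left(h{\left(13 \right)} - 117\right) f = \left(-10 - 117\right) 8 = \left(-127\right) 8 = -1016$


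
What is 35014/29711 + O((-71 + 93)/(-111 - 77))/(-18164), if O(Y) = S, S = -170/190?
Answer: 12084396711/10253741476 ≈ 1.1785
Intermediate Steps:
S = -17/19 (S = -170*1/190 = -17/19 ≈ -0.89474)
O(Y) = -17/19
35014/29711 + O((-71 + 93)/(-111 - 77))/(-18164) = 35014/29711 - 17/19/(-18164) = 35014*(1/29711) - 17/19*(-1/18164) = 35014/29711 + 17/345116 = 12084396711/10253741476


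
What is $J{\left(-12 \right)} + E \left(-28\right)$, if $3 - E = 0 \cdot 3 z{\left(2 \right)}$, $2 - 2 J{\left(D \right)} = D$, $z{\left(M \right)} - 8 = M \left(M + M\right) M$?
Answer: $-77$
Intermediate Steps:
$z{\left(M \right)} = 8 + 2 M^{3}$ ($z{\left(M \right)} = 8 + M \left(M + M\right) M = 8 + M 2 M M = 8 + 2 M^{2} M = 8 + 2 M^{3}$)
$J{\left(D \right)} = 1 - \frac{D}{2}$
$E = 3$ ($E = 3 - 0 \cdot 3 \left(8 + 2 \cdot 2^{3}\right) = 3 - 0 \left(8 + 2 \cdot 8\right) = 3 - 0 \left(8 + 16\right) = 3 - 0 \cdot 24 = 3 - 0 = 3 + 0 = 3$)
$J{\left(-12 \right)} + E \left(-28\right) = \left(1 - -6\right) + 3 \left(-28\right) = \left(1 + 6\right) - 84 = 7 - 84 = -77$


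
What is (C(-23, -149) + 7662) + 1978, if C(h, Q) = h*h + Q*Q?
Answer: 32370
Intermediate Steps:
C(h, Q) = Q**2 + h**2 (C(h, Q) = h**2 + Q**2 = Q**2 + h**2)
(C(-23, -149) + 7662) + 1978 = (((-149)**2 + (-23)**2) + 7662) + 1978 = ((22201 + 529) + 7662) + 1978 = (22730 + 7662) + 1978 = 30392 + 1978 = 32370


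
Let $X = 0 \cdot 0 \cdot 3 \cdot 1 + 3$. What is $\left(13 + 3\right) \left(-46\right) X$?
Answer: $-2208$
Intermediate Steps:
$X = 3$ ($X = 0 \cdot 3 \cdot 1 + 3 = 0 \cdot 1 + 3 = 0 + 3 = 3$)
$\left(13 + 3\right) \left(-46\right) X = \left(13 + 3\right) \left(-46\right) 3 = 16 \left(-46\right) 3 = \left(-736\right) 3 = -2208$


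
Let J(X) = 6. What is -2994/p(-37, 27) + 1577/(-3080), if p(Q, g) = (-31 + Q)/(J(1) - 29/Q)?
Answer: 577658447/1937320 ≈ 298.17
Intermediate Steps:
p(Q, g) = (-31 + Q)/(6 - 29/Q)
-2994/p(-37, 27) + 1577/(-3080) = -2994*(-(-29 + 6*(-37))/(37*(-31 - 37))) + 1577/(-3080) = -2994/((-37*(-68)/(-29 - 222))) + 1577*(-1/3080) = -2994/((-37*(-68)/(-251))) - 1577/3080 = -2994/((-37*(-1/251)*(-68))) - 1577/3080 = -2994/(-2516/251) - 1577/3080 = -2994*(-251/2516) - 1577/3080 = 375747/1258 - 1577/3080 = 577658447/1937320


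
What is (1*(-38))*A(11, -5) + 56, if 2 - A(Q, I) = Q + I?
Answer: 208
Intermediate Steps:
A(Q, I) = 2 - I - Q (A(Q, I) = 2 - (Q + I) = 2 - (I + Q) = 2 + (-I - Q) = 2 - I - Q)
(1*(-38))*A(11, -5) + 56 = (1*(-38))*(2 - 1*(-5) - 1*11) + 56 = -38*(2 + 5 - 11) + 56 = -38*(-4) + 56 = 152 + 56 = 208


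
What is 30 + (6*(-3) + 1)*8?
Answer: -106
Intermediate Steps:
30 + (6*(-3) + 1)*8 = 30 + (-18 + 1)*8 = 30 - 17*8 = 30 - 136 = -106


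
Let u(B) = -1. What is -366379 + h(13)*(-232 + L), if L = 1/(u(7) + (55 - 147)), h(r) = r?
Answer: -34353748/93 ≈ -3.6940e+5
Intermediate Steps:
L = -1/93 (L = 1/(-1 + (55 - 147)) = 1/(-1 - 92) = 1/(-93) = -1/93 ≈ -0.010753)
-366379 + h(13)*(-232 + L) = -366379 + 13*(-232 - 1/93) = -366379 + 13*(-21577/93) = -366379 - 280501/93 = -34353748/93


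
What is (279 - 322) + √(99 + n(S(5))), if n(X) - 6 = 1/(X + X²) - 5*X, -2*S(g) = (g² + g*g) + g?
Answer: -43 + 3*√915817210/5830 ≈ -27.428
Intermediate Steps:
S(g) = -g² - g/2 (S(g) = -((g² + g*g) + g)/2 = -((g² + g²) + g)/2 = -(2*g² + g)/2 = -(g + 2*g²)/2 = -g² - g/2)
n(X) = 6 + 1/(X + X²) - 5*X (n(X) = 6 + (1/(X + X²) - 5*X) = 6 + 1/(X + X²) - 5*X)
(279 - 322) + √(99 + n(S(5))) = (279 - 322) + √(99 + (1 + (-1*5*(½ + 5))² - 5*(-125*(½ + 5)³) + 6*(-1*5*(½ + 5)))/(((-1*5*(½ + 5)))*(1 - 1*5*(½ + 5)))) = -43 + √(99 + (1 + (-1*5*11/2)² - 5*(-1*5*11/2)³ + 6*(-1*5*11/2))/(((-1*5*11/2))*(1 - 1*5*11/2))) = -43 + √(99 + (1 + (-55/2)² - 5*(-55/2)³ + 6*(-55/2))/((-55/2)*(1 - 55/2))) = -43 + √(99 - 2*(1 + 3025/4 - 5*(-166375/8) - 165)/(55*(-53/2))) = -43 + √(99 - 2/55*(-2/53)*(1 + 3025/4 + 831875/8 - 165)) = -43 + √(99 - 2/55*(-2/53)*836613/8) = -43 + √(99 + 836613/5830) = -43 + √(1413783/5830) = -43 + 3*√915817210/5830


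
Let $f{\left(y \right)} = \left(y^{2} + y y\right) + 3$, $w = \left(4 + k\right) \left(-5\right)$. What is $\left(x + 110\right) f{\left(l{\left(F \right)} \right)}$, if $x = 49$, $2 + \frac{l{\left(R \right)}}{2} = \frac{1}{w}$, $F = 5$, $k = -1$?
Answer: $\frac{443239}{75} \approx 5909.9$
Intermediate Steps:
$w = -15$ ($w = \left(4 - 1\right) \left(-5\right) = 3 \left(-5\right) = -15$)
$l{\left(R \right)} = - \frac{62}{15}$ ($l{\left(R \right)} = -4 + \frac{2}{-15} = -4 + 2 \left(- \frac{1}{15}\right) = -4 - \frac{2}{15} = - \frac{62}{15}$)
$f{\left(y \right)} = 3 + 2 y^{2}$ ($f{\left(y \right)} = \left(y^{2} + y^{2}\right) + 3 = 2 y^{2} + 3 = 3 + 2 y^{2}$)
$\left(x + 110\right) f{\left(l{\left(F \right)} \right)} = \left(49 + 110\right) \left(3 + 2 \left(- \frac{62}{15}\right)^{2}\right) = 159 \left(3 + 2 \cdot \frac{3844}{225}\right) = 159 \left(3 + \frac{7688}{225}\right) = 159 \cdot \frac{8363}{225} = \frac{443239}{75}$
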